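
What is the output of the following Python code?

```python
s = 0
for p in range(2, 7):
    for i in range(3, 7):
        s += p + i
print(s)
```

170

p=2,i=3: s = 0+5 = 5
p=2,i=4: s = 5+6 = 11
p=2,i=5: s = 11+7 = 18
p=2,i=6: s = 18+8 = 26
p=3,i=3: s = 26+6 = 32
p=3,i=4: s = 32+7 = 39
p=3,i=5: s = 39+8 = 47
p=3,i=6: s = 47+9 = 56
p=4,i=3: s = 56+7 = 63
p=4,i=4: s = 63+8 = 71
p=4,i=5: s = 71+9 = 80
p=4,i=6: s = 80+10 = 90
p=5,i=3: s = 90+8 = 98
p=5,i=4: s = 98+9 = 107
p=5,i=5: s = 107+10 = 117
p=5,i=6: s = 117+11 = 128
p=6,i=3: s = 128+9 = 137
p=6,i=4: s = 137+10 = 147
p=6,i=5: s = 147+11 = 158
p=6,i=6: s = 158+12 = 170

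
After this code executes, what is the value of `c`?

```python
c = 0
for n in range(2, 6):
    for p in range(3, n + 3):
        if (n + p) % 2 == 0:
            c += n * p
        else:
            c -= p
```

122

n=2,p=3: odd sum, c = 0-3 = -3
n=2,p=4: even sum, c = (-3)+8 = 5
n=3,p=3: even sum, c = 5+9 = 14
n=3,p=4: odd sum, c = 14-4 = 10
n=3,p=5: even sum, c = 10+15 = 25
n=4,p=3: odd sum, c = 25-3 = 22
n=4,p=4: even sum, c = 22+16 = 38
n=4,p=5: odd sum, c = 38-5 = 33
n=4,p=6: even sum, c = 33+24 = 57
n=5,p=3: even sum, c = 57+15 = 72
n=5,p=4: odd sum, c = 72-4 = 68
n=5,p=5: even sum, c = 68+25 = 93
n=5,p=6: odd sum, c = 93-6 = 87
n=5,p=7: even sum, c = 87+35 = 122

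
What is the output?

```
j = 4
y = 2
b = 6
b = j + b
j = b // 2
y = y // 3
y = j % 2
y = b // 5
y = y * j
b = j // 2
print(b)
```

2

b = 4+6 = 10
j = 10//2 = 5
y = 2//3 = 0
y = 5%2 = 1
y = 10//5 = 2
y = 2*5 = 10
b = 5//2 = 2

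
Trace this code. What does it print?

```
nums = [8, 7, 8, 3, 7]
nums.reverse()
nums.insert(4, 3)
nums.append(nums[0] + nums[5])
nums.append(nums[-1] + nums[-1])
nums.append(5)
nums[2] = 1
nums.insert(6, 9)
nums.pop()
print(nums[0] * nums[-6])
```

49

reverse → [7, 3, 8, 7, 8]
insert 3 at 4 → [7, 3, 8, 7, 3, 8]
append nums[0]+nums[5] = 7+8 = 15 → [7, 3, 8, 7, 3, 8, 15]
append nums[-1]+nums[-1] = 15+15 = 30 → [7, 3, 8, 7, 3, 8, 15, 30]
append 5 → [7, 3, 8, 7, 3, 8, 15, 30, 5]
nums[2] = 1 → [7, 3, 1, 7, 3, 8, 15, 30, 5]
insert 9 at 6 → [7, 3, 1, 7, 3, 8, 9, 15, 30, 5]
pop() removes 5 → [7, 3, 1, 7, 3, 8, 9, 15, 30]
nums[0]*nums[-6] = 7*7 = 49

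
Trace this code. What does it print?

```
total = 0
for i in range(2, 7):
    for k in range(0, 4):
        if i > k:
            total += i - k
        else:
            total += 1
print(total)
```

i=2,k=0: 2>0, total = 0+2 = 2
i=2,k=1: 2>1, total = 2+1 = 3
i=2,k=2: not 2>2, total = 3+1 = 4
i=2,k=3: not 2>3, total = 4+1 = 5
i=3,k=0: 3>0, total = 5+3 = 8
i=3,k=1: 3>1, total = 8+2 = 10
i=3,k=2: 3>2, total = 10+1 = 11
i=3,k=3: not 3>3, total = 11+1 = 12
i=4,k=0: 4>0, total = 12+4 = 16
i=4,k=1: 4>1, total = 16+3 = 19
i=4,k=2: 4>2, total = 19+2 = 21
i=4,k=3: 4>3, total = 21+1 = 22
i=5,k=0: 5>0, total = 22+5 = 27
i=5,k=1: 5>1, total = 27+4 = 31
i=5,k=2: 5>2, total = 31+3 = 34
i=5,k=3: 5>3, total = 34+2 = 36
i=6,k=0: 6>0, total = 36+6 = 42
i=6,k=1: 6>1, total = 42+5 = 47
i=6,k=2: 6>2, total = 47+4 = 51
i=6,k=3: 6>3, total = 51+3 = 54

54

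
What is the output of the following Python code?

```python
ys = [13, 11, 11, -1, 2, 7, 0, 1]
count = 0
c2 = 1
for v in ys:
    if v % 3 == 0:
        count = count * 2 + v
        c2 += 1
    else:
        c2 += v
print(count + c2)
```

v=13: not %3==0; c2=14
v=11: not %3==0; c2=25
v=11: not %3==0; c2=36
v=-1: not %3==0; c2=35
v=2: not %3==0; c2=37
v=7: not %3==0; c2=44
v=0: %3==0, count = 0*2+0 = 0; c2=45
v=1: not %3==0; c2=46
count+c2 = 0+46 = 46

46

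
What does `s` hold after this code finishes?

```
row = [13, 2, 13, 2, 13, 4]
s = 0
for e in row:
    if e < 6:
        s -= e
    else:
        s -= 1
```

e=13: not <6, s = 0-1 = -1
e=2: <6, s = (-1)-2 = -3
e=13: not <6, s = (-3)-1 = -4
e=2: <6, s = (-4)-2 = -6
e=13: not <6, s = (-6)-1 = -7
e=4: <6, s = (-7)-4 = -11

-11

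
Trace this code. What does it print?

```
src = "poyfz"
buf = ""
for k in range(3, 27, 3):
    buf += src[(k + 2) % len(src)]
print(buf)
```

k=3: add src[0]='p' → 'p'
k=6: add src[3]='f' → 'pf'
k=9: add src[1]='o' → 'pfo'
k=12: add src[4]='z' → 'pfoz'
k=15: add src[2]='y' → 'pfozy'
k=18: add src[0]='p' → 'pfozyp'
k=21: add src[3]='f' → 'pfozypf'
k=24: add src[1]='o' → 'pfozypfo'

pfozypfo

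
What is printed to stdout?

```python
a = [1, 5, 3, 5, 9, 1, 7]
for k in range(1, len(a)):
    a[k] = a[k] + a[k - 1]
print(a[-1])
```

k=1: a[1] = 5+1 = 6 → [1, 6, 3, 5, 9, 1, 7]
k=2: a[2] = 3+6 = 9 → [1, 6, 9, 5, 9, 1, 7]
k=3: a[3] = 5+9 = 14 → [1, 6, 9, 14, 9, 1, 7]
k=4: a[4] = 9+14 = 23 → [1, 6, 9, 14, 23, 1, 7]
k=5: a[5] = 1+23 = 24 → [1, 6, 9, 14, 23, 24, 7]
k=6: a[6] = 7+24 = 31 → [1, 6, 9, 14, 23, 24, 31]

31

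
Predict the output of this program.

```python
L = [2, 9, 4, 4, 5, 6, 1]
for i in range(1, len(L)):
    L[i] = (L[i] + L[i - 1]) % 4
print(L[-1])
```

3

i=1: L[1] = (9+2)%4 = 3 → [2, 3, 4, 4, 5, 6, 1]
i=2: L[2] = (4+3)%4 = 3 → [2, 3, 3, 4, 5, 6, 1]
i=3: L[3] = (4+3)%4 = 3 → [2, 3, 3, 3, 5, 6, 1]
i=4: L[4] = (5+3)%4 = 0 → [2, 3, 3, 3, 0, 6, 1]
i=5: L[5] = (6+0)%4 = 2 → [2, 3, 3, 3, 0, 2, 1]
i=6: L[6] = (1+2)%4 = 3 → [2, 3, 3, 3, 0, 2, 3]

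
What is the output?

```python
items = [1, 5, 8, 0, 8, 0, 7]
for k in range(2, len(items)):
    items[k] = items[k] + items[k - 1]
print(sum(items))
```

102

k=2: items[2] = 8+5 = 13 → [1, 5, 13, 0, 8, 0, 7]
k=3: items[3] = 0+13 = 13 → [1, 5, 13, 13, 8, 0, 7]
k=4: items[4] = 8+13 = 21 → [1, 5, 13, 13, 21, 0, 7]
k=5: items[5] = 0+21 = 21 → [1, 5, 13, 13, 21, 21, 7]
k=6: items[6] = 7+21 = 28 → [1, 5, 13, 13, 21, 21, 28]
sum = 102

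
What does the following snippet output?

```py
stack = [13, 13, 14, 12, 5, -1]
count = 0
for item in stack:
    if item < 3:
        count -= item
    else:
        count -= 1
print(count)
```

item=13: not <3, count = 0-1 = -1
item=13: not <3, count = (-1)-1 = -2
item=14: not <3, count = (-2)-1 = -3
item=12: not <3, count = (-3)-1 = -4
item=5: not <3, count = (-4)-1 = -5
item=-1: <3, count = (-5)-(-1) = -4

-4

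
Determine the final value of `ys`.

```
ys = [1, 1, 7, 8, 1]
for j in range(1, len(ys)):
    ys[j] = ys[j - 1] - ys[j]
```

j=1: ys[1] = 1-1 = 0 → [1, 0, 7, 8, 1]
j=2: ys[2] = 0-7 = -7 → [1, 0, -7, 8, 1]
j=3: ys[3] = (-7)-8 = -15 → [1, 0, -7, -15, 1]
j=4: ys[4] = (-15)-1 = -16 → [1, 0, -7, -15, -16]

[1, 0, -7, -15, -16]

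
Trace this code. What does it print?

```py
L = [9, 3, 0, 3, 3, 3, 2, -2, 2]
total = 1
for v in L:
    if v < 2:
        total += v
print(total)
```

v=9: not <2
v=3: not <2
v=0: <2, total = 1+0 = 1
v=3: not <2
v=3: not <2
v=3: not <2
v=2: not <2
v=-2: <2, total = 1+(-2) = -1
v=2: not <2

-1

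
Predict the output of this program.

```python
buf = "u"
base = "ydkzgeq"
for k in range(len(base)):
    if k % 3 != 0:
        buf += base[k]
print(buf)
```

k=0: skip
k=1: add 'd' → 'ud'
k=2: add 'k' → 'udk'
k=3: skip
k=4: add 'g' → 'udkg'
k=5: add 'e' → 'udkge'
k=6: skip

udkge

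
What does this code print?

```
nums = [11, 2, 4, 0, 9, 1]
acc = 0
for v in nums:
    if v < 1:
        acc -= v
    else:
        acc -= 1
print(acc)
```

v=11: not <1, acc = 0-1 = -1
v=2: not <1, acc = (-1)-1 = -2
v=4: not <1, acc = (-2)-1 = -3
v=0: <1, acc = (-3)-0 = -3
v=9: not <1, acc = (-3)-1 = -4
v=1: not <1, acc = (-4)-1 = -5

-5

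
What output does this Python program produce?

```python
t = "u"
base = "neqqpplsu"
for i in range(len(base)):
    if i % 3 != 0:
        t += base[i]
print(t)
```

ueqppsu

i=0: skip
i=1: add 'e' → 'ue'
i=2: add 'q' → 'ueq'
i=3: skip
i=4: add 'p' → 'ueqp'
i=5: add 'p' → 'ueqpp'
i=6: skip
i=7: add 's' → 'ueqpps'
i=8: add 'u' → 'ueqppsu'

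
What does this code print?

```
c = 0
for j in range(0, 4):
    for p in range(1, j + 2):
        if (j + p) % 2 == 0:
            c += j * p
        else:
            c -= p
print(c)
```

j=0,p=1: odd sum, c = 0-1 = -1
j=1,p=1: even sum, c = (-1)+1 = 0
j=1,p=2: odd sum, c = 0-2 = -2
j=2,p=1: odd sum, c = (-2)-1 = -3
j=2,p=2: even sum, c = (-3)+4 = 1
j=2,p=3: odd sum, c = 1-3 = -2
j=3,p=1: even sum, c = (-2)+3 = 1
j=3,p=2: odd sum, c = 1-2 = -1
j=3,p=3: even sum, c = (-1)+9 = 8
j=3,p=4: odd sum, c = 8-4 = 4

4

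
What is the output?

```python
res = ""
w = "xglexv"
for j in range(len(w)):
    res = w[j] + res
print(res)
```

vxelgx

j=0: prepend 'x' → 'x'
j=1: prepend 'g' → 'gx'
j=2: prepend 'l' → 'lgx'
j=3: prepend 'e' → 'elgx'
j=4: prepend 'x' → 'xelgx'
j=5: prepend 'v' → 'vxelgx'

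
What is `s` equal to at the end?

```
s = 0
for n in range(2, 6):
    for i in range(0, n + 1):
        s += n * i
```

139

n=2,i=0: s = 0+0 = 0
n=2,i=1: s = 0+2 = 2
n=2,i=2: s = 2+4 = 6
n=3,i=0: s = 6+0 = 6
n=3,i=1: s = 6+3 = 9
n=3,i=2: s = 9+6 = 15
n=3,i=3: s = 15+9 = 24
n=4,i=0: s = 24+0 = 24
n=4,i=1: s = 24+4 = 28
n=4,i=2: s = 28+8 = 36
n=4,i=3: s = 36+12 = 48
n=4,i=4: s = 48+16 = 64
n=5,i=0: s = 64+0 = 64
n=5,i=1: s = 64+5 = 69
n=5,i=2: s = 69+10 = 79
n=5,i=3: s = 79+15 = 94
n=5,i=4: s = 94+20 = 114
n=5,i=5: s = 114+25 = 139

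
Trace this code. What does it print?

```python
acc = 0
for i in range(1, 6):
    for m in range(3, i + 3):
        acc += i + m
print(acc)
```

120

i=1,m=3: acc = 0+4 = 4
i=2,m=3: acc = 4+5 = 9
i=2,m=4: acc = 9+6 = 15
i=3,m=3: acc = 15+6 = 21
i=3,m=4: acc = 21+7 = 28
i=3,m=5: acc = 28+8 = 36
i=4,m=3: acc = 36+7 = 43
i=4,m=4: acc = 43+8 = 51
i=4,m=5: acc = 51+9 = 60
i=4,m=6: acc = 60+10 = 70
i=5,m=3: acc = 70+8 = 78
i=5,m=4: acc = 78+9 = 87
i=5,m=5: acc = 87+10 = 97
i=5,m=6: acc = 97+11 = 108
i=5,m=7: acc = 108+12 = 120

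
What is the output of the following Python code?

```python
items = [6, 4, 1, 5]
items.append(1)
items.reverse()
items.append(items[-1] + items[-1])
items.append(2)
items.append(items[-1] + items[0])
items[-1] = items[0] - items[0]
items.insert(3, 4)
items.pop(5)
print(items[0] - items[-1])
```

1

append 1 → [6, 4, 1, 5, 1]
reverse → [1, 5, 1, 4, 6]
append items[-1]+items[-1] = 6+6 = 12 → [1, 5, 1, 4, 6, 12]
append 2 → [1, 5, 1, 4, 6, 12, 2]
append items[-1]+items[0] = 2+1 = 3 → [1, 5, 1, 4, 6, 12, 2, 3]
items[-1] = items[0]-items[0] = 1-1 = 0 → [1, 5, 1, 4, 6, 12, 2, 0]
insert 4 at 3 → [1, 5, 1, 4, 4, 6, 12, 2, 0]
pop(5) removes 6 → [1, 5, 1, 4, 4, 12, 2, 0]
items[0]-items[-1] = 1-0 = 1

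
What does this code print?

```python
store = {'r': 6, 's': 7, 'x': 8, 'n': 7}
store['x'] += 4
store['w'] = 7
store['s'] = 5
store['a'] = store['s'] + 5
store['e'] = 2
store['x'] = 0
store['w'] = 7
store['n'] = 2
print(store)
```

{'r': 6, 's': 5, 'x': 0, 'n': 2, 'w': 7, 'a': 10, 'e': 2}

store['x'] = 8+4 = 12 → {'r': 6, 's': 7, 'x': 12, 'n': 7}
store['w'] = 7 → {'r': 6, 's': 7, 'x': 12, 'n': 7, 'w': 7}
store['s'] = 5 → {'r': 6, 's': 5, 'x': 12, 'n': 7, 'w': 7}
store['a'] = store['s']+5 = 10 → {'r': 6, 's': 5, 'x': 12, 'n': 7, 'w': 7, 'a': 10}
store['e'] = 2 → {'r': 6, 's': 5, 'x': 12, 'n': 7, 'w': 7, 'a': 10, 'e': 2}
store['x'] = 0 → {'r': 6, 's': 5, 'x': 0, 'n': 7, 'w': 7, 'a': 10, 'e': 2}
store['w'] = 7 → {'r': 6, 's': 5, 'x': 0, 'n': 7, 'w': 7, 'a': 10, 'e': 2}
store['n'] = 2 → {'r': 6, 's': 5, 'x': 0, 'n': 2, 'w': 7, 'a': 10, 'e': 2}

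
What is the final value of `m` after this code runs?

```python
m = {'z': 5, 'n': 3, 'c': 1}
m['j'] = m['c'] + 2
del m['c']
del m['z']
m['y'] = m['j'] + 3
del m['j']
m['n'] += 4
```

m['j'] = m['c']+2 = 3 → {'z': 5, 'n': 3, 'c': 1, 'j': 3}
del 'c' → {'z': 5, 'n': 3, 'j': 3}
del 'z' → {'n': 3, 'j': 3}
m['y'] = m['j']+3 = 6 → {'n': 3, 'j': 3, 'y': 6}
del 'j' → {'n': 3, 'y': 6}
m['n'] = 3+4 = 7 → {'n': 7, 'y': 6}

{'n': 7, 'y': 6}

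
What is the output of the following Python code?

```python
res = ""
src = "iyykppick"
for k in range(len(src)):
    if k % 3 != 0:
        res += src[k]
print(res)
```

k=0: skip
k=1: add 'y' → 'y'
k=2: add 'y' → 'yy'
k=3: skip
k=4: add 'p' → 'yyp'
k=5: add 'p' → 'yypp'
k=6: skip
k=7: add 'c' → 'yyppc'
k=8: add 'k' → 'yyppck'

yyppck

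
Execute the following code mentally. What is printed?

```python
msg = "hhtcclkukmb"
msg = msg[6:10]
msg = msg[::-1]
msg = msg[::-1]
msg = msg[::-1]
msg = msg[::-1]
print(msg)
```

kukm

slice [6:10] → 'kukm'
reverse → 'mkuk'
reverse → 'kukm'
reverse → 'mkuk'
reverse → 'kukm'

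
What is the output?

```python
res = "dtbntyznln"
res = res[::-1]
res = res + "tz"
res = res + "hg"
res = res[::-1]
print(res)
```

reverse → 'nlnzytnbtd'
+ 'tz' → 'nlnzytnbtdtz'
+ 'hg' → 'nlnzytnbtdtzhg'
reverse → 'ghztdtbntyznln'

ghztdtbntyznln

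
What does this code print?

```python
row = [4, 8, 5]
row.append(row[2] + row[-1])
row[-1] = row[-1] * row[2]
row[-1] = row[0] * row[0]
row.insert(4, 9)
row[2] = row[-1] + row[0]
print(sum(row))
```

50

append row[2]+row[-1] = 5+5 = 10 → [4, 8, 5, 10]
row[-1] = row[-1]*row[2] = 10*5 = 50 → [4, 8, 5, 50]
row[-1] = row[0]*row[0] = 4*4 = 16 → [4, 8, 5, 16]
insert 9 at 4 → [4, 8, 5, 16, 9]
row[2] = row[-1]+row[0] = 9+4 = 13 → [4, 8, 13, 16, 9]
sum = 50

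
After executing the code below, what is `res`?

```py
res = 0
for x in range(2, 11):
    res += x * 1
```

x=2: res = 0+2*1 = 2
x=3: res = 2+3*1 = 5
x=4: res = 5+4*1 = 9
x=5: res = 9+5*1 = 14
x=6: res = 14+6*1 = 20
x=7: res = 20+7*1 = 27
x=8: res = 27+8*1 = 35
x=9: res = 35+9*1 = 44
x=10: res = 44+10*1 = 54

54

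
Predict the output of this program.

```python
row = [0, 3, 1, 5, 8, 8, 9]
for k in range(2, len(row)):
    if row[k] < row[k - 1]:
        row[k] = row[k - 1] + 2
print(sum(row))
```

k=2: 1<3, row[2] = 3+2 = 5 → [0, 3, 5, 5, 8, 8, 9]
k=3: 5>=5, unchanged → [0, 3, 5, 5, 8, 8, 9]
k=4: 8>=5, unchanged → [0, 3, 5, 5, 8, 8, 9]
k=5: 8>=8, unchanged → [0, 3, 5, 5, 8, 8, 9]
k=6: 9>=8, unchanged → [0, 3, 5, 5, 8, 8, 9]
sum = 38

38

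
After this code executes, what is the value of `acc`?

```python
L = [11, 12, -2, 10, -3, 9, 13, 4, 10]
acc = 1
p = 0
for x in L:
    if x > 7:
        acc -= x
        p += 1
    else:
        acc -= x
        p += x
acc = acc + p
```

-58

x=11: >7, acc = 1-11 = -10; p=1
x=12: >7, acc = (-10)-12 = -22; p=2
x=-2: not >7, acc = (-22)-(-2) = -20; p=0
x=10: >7, acc = (-20)-10 = -30; p=1
x=-3: not >7, acc = (-30)-(-3) = -27; p=-2
x=9: >7, acc = (-27)-9 = -36; p=-1
x=13: >7, acc = (-36)-13 = -49; p=0
x=4: not >7, acc = (-49)-4 = -53; p=4
x=10: >7, acc = (-53)-10 = -63; p=5
acc+p = (-63)+5 = -58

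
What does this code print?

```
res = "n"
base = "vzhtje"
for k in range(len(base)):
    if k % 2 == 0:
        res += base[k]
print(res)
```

k=0: add 'v' → 'nv'
k=1: skip
k=2: add 'h' → 'nvh'
k=3: skip
k=4: add 'j' → 'nvhj'
k=5: skip

nvhj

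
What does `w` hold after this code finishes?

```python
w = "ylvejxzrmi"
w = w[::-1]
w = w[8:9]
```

'l'

reverse → 'imrzxjevly'
slice [8:9] → 'l'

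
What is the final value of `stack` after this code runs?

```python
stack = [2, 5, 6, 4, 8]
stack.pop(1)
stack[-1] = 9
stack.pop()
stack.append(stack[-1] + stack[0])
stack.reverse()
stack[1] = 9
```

[6, 9, 6, 2]

pop(1) removes 5 → [2, 6, 4, 8]
stack[-1] = 9 → [2, 6, 4, 9]
pop() removes 9 → [2, 6, 4]
append stack[-1]+stack[0] = 4+2 = 6 → [2, 6, 4, 6]
reverse → [6, 4, 6, 2]
stack[1] = 9 → [6, 9, 6, 2]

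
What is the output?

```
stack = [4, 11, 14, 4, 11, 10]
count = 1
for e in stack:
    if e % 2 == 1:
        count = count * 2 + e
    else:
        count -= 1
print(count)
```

e=4: not odd, count = 1-1 = 0
e=11: odd, count = 0*2+11 = 11
e=14: not odd, count = 11-1 = 10
e=4: not odd, count = 10-1 = 9
e=11: odd, count = 9*2+11 = 29
e=10: not odd, count = 29-1 = 28

28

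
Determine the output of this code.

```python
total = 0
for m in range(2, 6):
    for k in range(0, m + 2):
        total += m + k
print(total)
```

134

m=2,k=0: total = 0+2 = 2
m=2,k=1: total = 2+3 = 5
m=2,k=2: total = 5+4 = 9
m=2,k=3: total = 9+5 = 14
m=3,k=0: total = 14+3 = 17
m=3,k=1: total = 17+4 = 21
m=3,k=2: total = 21+5 = 26
m=3,k=3: total = 26+6 = 32
m=3,k=4: total = 32+7 = 39
m=4,k=0: total = 39+4 = 43
m=4,k=1: total = 43+5 = 48
m=4,k=2: total = 48+6 = 54
m=4,k=3: total = 54+7 = 61
m=4,k=4: total = 61+8 = 69
m=4,k=5: total = 69+9 = 78
m=5,k=0: total = 78+5 = 83
m=5,k=1: total = 83+6 = 89
m=5,k=2: total = 89+7 = 96
m=5,k=3: total = 96+8 = 104
m=5,k=4: total = 104+9 = 113
m=5,k=5: total = 113+10 = 123
m=5,k=6: total = 123+11 = 134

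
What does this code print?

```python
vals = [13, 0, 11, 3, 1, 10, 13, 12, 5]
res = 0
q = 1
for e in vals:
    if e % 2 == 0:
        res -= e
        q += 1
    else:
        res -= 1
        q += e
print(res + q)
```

22

e=13: not even, res = 0-1 = -1; q=14
e=0: even, res = (-1)-0 = -1; q=15
e=11: not even, res = (-1)-1 = -2; q=26
e=3: not even, res = (-2)-1 = -3; q=29
e=1: not even, res = (-3)-1 = -4; q=30
e=10: even, res = (-4)-10 = -14; q=31
e=13: not even, res = (-14)-1 = -15; q=44
e=12: even, res = (-15)-12 = -27; q=45
e=5: not even, res = (-27)-1 = -28; q=50
res+q = (-28)+50 = 22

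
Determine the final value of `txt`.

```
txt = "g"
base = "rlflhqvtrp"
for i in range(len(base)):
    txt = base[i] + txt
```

i=0: prepend 'r' → 'rg'
i=1: prepend 'l' → 'lrg'
i=2: prepend 'f' → 'flrg'
i=3: prepend 'l' → 'lflrg'
i=4: prepend 'h' → 'hlflrg'
i=5: prepend 'q' → 'qhlflrg'
i=6: prepend 'v' → 'vqhlflrg'
i=7: prepend 't' → 'tvqhlflrg'
i=8: prepend 'r' → 'rtvqhlflrg'
i=9: prepend 'p' → 'prtvqhlflrg'

'prtvqhlflrg'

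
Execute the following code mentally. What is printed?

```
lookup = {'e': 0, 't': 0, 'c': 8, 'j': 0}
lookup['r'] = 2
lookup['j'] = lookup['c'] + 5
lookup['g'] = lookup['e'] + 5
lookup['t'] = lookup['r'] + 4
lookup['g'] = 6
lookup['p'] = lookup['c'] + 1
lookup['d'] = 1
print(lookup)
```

{'e': 0, 't': 6, 'c': 8, 'j': 13, 'r': 2, 'g': 6, 'p': 9, 'd': 1}

lookup['r'] = 2 → {'e': 0, 't': 0, 'c': 8, 'j': 0, 'r': 2}
lookup['j'] = lookup['c']+5 = 13 → {'e': 0, 't': 0, 'c': 8, 'j': 13, 'r': 2}
lookup['g'] = lookup['e']+5 = 5 → {'e': 0, 't': 0, 'c': 8, 'j': 13, 'r': 2, 'g': 5}
lookup['t'] = lookup['r']+4 = 6 → {'e': 0, 't': 6, 'c': 8, 'j': 13, 'r': 2, 'g': 5}
lookup['g'] = 6 → {'e': 0, 't': 6, 'c': 8, 'j': 13, 'r': 2, 'g': 6}
lookup['p'] = lookup['c']+1 = 9 → {'e': 0, 't': 6, 'c': 8, 'j': 13, 'r': 2, 'g': 6, 'p': 9}
lookup['d'] = 1 → {'e': 0, 't': 6, 'c': 8, 'j': 13, 'r': 2, 'g': 6, 'p': 9, 'd': 1}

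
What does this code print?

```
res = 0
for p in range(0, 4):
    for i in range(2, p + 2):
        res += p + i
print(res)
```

p=1,i=2: res = 0+3 = 3
p=2,i=2: res = 3+4 = 7
p=2,i=3: res = 7+5 = 12
p=3,i=2: res = 12+5 = 17
p=3,i=3: res = 17+6 = 23
p=3,i=4: res = 23+7 = 30

30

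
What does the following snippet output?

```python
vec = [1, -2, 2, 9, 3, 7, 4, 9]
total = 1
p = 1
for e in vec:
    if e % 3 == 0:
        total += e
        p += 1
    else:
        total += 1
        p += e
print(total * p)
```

432

e=1: not %3==0, total = 1+1 = 2; p=2
e=-2: not %3==0, total = 2+1 = 3; p=0
e=2: not %3==0, total = 3+1 = 4; p=2
e=9: %3==0, total = 4+9 = 13; p=3
e=3: %3==0, total = 13+3 = 16; p=4
e=7: not %3==0, total = 16+1 = 17; p=11
e=4: not %3==0, total = 17+1 = 18; p=15
e=9: %3==0, total = 18+9 = 27; p=16
total*p = 27*16 = 432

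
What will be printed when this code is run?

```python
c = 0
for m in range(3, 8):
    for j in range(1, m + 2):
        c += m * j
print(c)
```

615

m=3,j=1: c = 0+3 = 3
m=3,j=2: c = 3+6 = 9
m=3,j=3: c = 9+9 = 18
m=3,j=4: c = 18+12 = 30
m=4,j=1: c = 30+4 = 34
m=4,j=2: c = 34+8 = 42
m=4,j=3: c = 42+12 = 54
m=4,j=4: c = 54+16 = 70
m=4,j=5: c = 70+20 = 90
m=5,j=1: c = 90+5 = 95
m=5,j=2: c = 95+10 = 105
m=5,j=3: c = 105+15 = 120
m=5,j=4: c = 120+20 = 140
m=5,j=5: c = 140+25 = 165
m=5,j=6: c = 165+30 = 195
m=6,j=1: c = 195+6 = 201
m=6,j=2: c = 201+12 = 213
m=6,j=3: c = 213+18 = 231
m=6,j=4: c = 231+24 = 255
m=6,j=5: c = 255+30 = 285
m=6,j=6: c = 285+36 = 321
m=6,j=7: c = 321+42 = 363
m=7,j=1: c = 363+7 = 370
m=7,j=2: c = 370+14 = 384
m=7,j=3: c = 384+21 = 405
m=7,j=4: c = 405+28 = 433
m=7,j=5: c = 433+35 = 468
m=7,j=6: c = 468+42 = 510
m=7,j=7: c = 510+49 = 559
m=7,j=8: c = 559+56 = 615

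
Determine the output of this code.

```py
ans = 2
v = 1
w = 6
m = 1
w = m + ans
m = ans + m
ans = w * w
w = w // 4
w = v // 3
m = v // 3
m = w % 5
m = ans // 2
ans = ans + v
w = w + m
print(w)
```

4

w = 1+2 = 3
m = 2+1 = 3
ans = 3*3 = 9
w = 3//4 = 0
w = 1//3 = 0
m = 1//3 = 0
m = 0%5 = 0
m = 9//2 = 4
ans = 9+1 = 10
w = 0+4 = 4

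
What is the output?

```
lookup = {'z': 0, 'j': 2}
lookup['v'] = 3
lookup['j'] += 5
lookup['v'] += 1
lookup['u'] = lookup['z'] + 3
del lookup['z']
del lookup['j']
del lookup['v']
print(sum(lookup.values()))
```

lookup['v'] = 3 → {'z': 0, 'j': 2, 'v': 3}
lookup['j'] = 2+5 = 7 → {'z': 0, 'j': 7, 'v': 3}
lookup['v'] = 3+1 = 4 → {'z': 0, 'j': 7, 'v': 4}
lookup['u'] = lookup['z']+3 = 3 → {'z': 0, 'j': 7, 'v': 4, 'u': 3}
del 'z' → {'j': 7, 'v': 4, 'u': 3}
del 'j' → {'v': 4, 'u': 3}
del 'v' → {'u': 3}
sum of values = 3

3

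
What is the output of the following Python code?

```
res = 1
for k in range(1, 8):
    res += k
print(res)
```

k=1: res = 1+1 = 2
k=2: res = 2+2 = 4
k=3: res = 4+3 = 7
k=4: res = 7+4 = 11
k=5: res = 11+5 = 16
k=6: res = 16+6 = 22
k=7: res = 22+7 = 29

29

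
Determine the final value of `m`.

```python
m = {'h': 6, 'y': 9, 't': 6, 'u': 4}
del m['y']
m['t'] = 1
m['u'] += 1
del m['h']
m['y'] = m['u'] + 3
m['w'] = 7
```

{'t': 1, 'u': 5, 'y': 8, 'w': 7}

del 'y' → {'h': 6, 't': 6, 'u': 4}
m['t'] = 1 → {'h': 6, 't': 1, 'u': 4}
m['u'] = 4+1 = 5 → {'h': 6, 't': 1, 'u': 5}
del 'h' → {'t': 1, 'u': 5}
m['y'] = m['u']+3 = 8 → {'t': 1, 'u': 5, 'y': 8}
m['w'] = 7 → {'t': 1, 'u': 5, 'y': 8, 'w': 7}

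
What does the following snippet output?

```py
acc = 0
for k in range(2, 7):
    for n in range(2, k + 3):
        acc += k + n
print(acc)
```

k=2,n=2: acc = 0+4 = 4
k=2,n=3: acc = 4+5 = 9
k=2,n=4: acc = 9+6 = 15
k=3,n=2: acc = 15+5 = 20
k=3,n=3: acc = 20+6 = 26
k=3,n=4: acc = 26+7 = 33
k=3,n=5: acc = 33+8 = 41
k=4,n=2: acc = 41+6 = 47
k=4,n=3: acc = 47+7 = 54
k=4,n=4: acc = 54+8 = 62
k=4,n=5: acc = 62+9 = 71
k=4,n=6: acc = 71+10 = 81
k=5,n=2: acc = 81+7 = 88
k=5,n=3: acc = 88+8 = 96
k=5,n=4: acc = 96+9 = 105
k=5,n=5: acc = 105+10 = 115
k=5,n=6: acc = 115+11 = 126
k=5,n=7: acc = 126+12 = 138
k=6,n=2: acc = 138+8 = 146
k=6,n=3: acc = 146+9 = 155
k=6,n=4: acc = 155+10 = 165
k=6,n=5: acc = 165+11 = 176
k=6,n=6: acc = 176+12 = 188
k=6,n=7: acc = 188+13 = 201
k=6,n=8: acc = 201+14 = 215

215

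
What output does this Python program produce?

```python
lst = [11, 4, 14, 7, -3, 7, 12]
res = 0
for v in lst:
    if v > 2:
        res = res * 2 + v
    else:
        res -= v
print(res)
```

v=11: >2, res = 0*2+11 = 11
v=4: >2, res = 11*2+4 = 26
v=14: >2, res = 26*2+14 = 66
v=7: >2, res = 66*2+7 = 139
v=-3: not >2, res = 139-(-3) = 142
v=7: >2, res = 142*2+7 = 291
v=12: >2, res = 291*2+12 = 594

594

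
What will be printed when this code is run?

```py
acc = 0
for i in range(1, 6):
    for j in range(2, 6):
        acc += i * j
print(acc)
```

i=1,j=2: acc = 0+2 = 2
i=1,j=3: acc = 2+3 = 5
i=1,j=4: acc = 5+4 = 9
i=1,j=5: acc = 9+5 = 14
i=2,j=2: acc = 14+4 = 18
i=2,j=3: acc = 18+6 = 24
i=2,j=4: acc = 24+8 = 32
i=2,j=5: acc = 32+10 = 42
i=3,j=2: acc = 42+6 = 48
i=3,j=3: acc = 48+9 = 57
i=3,j=4: acc = 57+12 = 69
i=3,j=5: acc = 69+15 = 84
i=4,j=2: acc = 84+8 = 92
i=4,j=3: acc = 92+12 = 104
i=4,j=4: acc = 104+16 = 120
i=4,j=5: acc = 120+20 = 140
i=5,j=2: acc = 140+10 = 150
i=5,j=3: acc = 150+15 = 165
i=5,j=4: acc = 165+20 = 185
i=5,j=5: acc = 185+25 = 210

210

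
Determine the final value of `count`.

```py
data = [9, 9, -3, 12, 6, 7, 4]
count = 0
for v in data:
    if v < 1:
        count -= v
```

3

v=9: not <1
v=9: not <1
v=-3: <1, count = 0-(-3) = 3
v=12: not <1
v=6: not <1
v=7: not <1
v=4: not <1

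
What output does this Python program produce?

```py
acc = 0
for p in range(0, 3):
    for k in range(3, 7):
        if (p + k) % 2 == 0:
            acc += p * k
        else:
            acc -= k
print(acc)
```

p=0,k=3: odd sum, acc = 0-3 = -3
p=0,k=4: even sum, acc = (-3)+0 = -3
p=0,k=5: odd sum, acc = (-3)-5 = -8
p=0,k=6: even sum, acc = (-8)+0 = -8
p=1,k=3: even sum, acc = (-8)+3 = -5
p=1,k=4: odd sum, acc = (-5)-4 = -9
p=1,k=5: even sum, acc = (-9)+5 = -4
p=1,k=6: odd sum, acc = (-4)-6 = -10
p=2,k=3: odd sum, acc = (-10)-3 = -13
p=2,k=4: even sum, acc = (-13)+8 = -5
p=2,k=5: odd sum, acc = (-5)-5 = -10
p=2,k=6: even sum, acc = (-10)+12 = 2

2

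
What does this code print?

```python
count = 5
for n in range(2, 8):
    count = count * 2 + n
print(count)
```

503

n=2: count = 5*2+2 = 12
n=3: count = 12*2+3 = 27
n=4: count = 27*2+4 = 58
n=5: count = 58*2+5 = 121
n=6: count = 121*2+6 = 248
n=7: count = 248*2+7 = 503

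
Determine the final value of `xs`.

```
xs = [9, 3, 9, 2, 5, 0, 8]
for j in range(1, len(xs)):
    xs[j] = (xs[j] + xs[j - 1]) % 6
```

j=1: xs[1] = (3+9)%6 = 0 → [9, 0, 9, 2, 5, 0, 8]
j=2: xs[2] = (9+0)%6 = 3 → [9, 0, 3, 2, 5, 0, 8]
j=3: xs[3] = (2+3)%6 = 5 → [9, 0, 3, 5, 5, 0, 8]
j=4: xs[4] = (5+5)%6 = 4 → [9, 0, 3, 5, 4, 0, 8]
j=5: xs[5] = (0+4)%6 = 4 → [9, 0, 3, 5, 4, 4, 8]
j=6: xs[6] = (8+4)%6 = 0 → [9, 0, 3, 5, 4, 4, 0]

[9, 0, 3, 5, 4, 4, 0]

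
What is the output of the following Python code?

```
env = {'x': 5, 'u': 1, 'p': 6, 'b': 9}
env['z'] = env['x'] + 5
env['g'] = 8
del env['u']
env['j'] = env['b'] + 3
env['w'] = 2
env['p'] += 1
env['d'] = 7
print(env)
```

{'x': 5, 'p': 7, 'b': 9, 'z': 10, 'g': 8, 'j': 12, 'w': 2, 'd': 7}

env['z'] = env['x']+5 = 10 → {'x': 5, 'u': 1, 'p': 6, 'b': 9, 'z': 10}
env['g'] = 8 → {'x': 5, 'u': 1, 'p': 6, 'b': 9, 'z': 10, 'g': 8}
del 'u' → {'x': 5, 'p': 6, 'b': 9, 'z': 10, 'g': 8}
env['j'] = env['b']+3 = 12 → {'x': 5, 'p': 6, 'b': 9, 'z': 10, 'g': 8, 'j': 12}
env['w'] = 2 → {'x': 5, 'p': 6, 'b': 9, 'z': 10, 'g': 8, 'j': 12, 'w': 2}
env['p'] = 6+1 = 7 → {'x': 5, 'p': 7, 'b': 9, 'z': 10, 'g': 8, 'j': 12, 'w': 2}
env['d'] = 7 → {'x': 5, 'p': 7, 'b': 9, 'z': 10, 'g': 8, 'j': 12, 'w': 2, 'd': 7}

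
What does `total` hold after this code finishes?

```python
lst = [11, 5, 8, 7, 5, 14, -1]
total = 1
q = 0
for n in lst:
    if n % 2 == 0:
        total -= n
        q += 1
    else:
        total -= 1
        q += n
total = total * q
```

-754

n=11: not even, total = 1-1 = 0; q=11
n=5: not even, total = 0-1 = -1; q=16
n=8: even, total = (-1)-8 = -9; q=17
n=7: not even, total = (-9)-1 = -10; q=24
n=5: not even, total = (-10)-1 = -11; q=29
n=14: even, total = (-11)-14 = -25; q=30
n=-1: not even, total = (-25)-1 = -26; q=29
total*q = (-26)*29 = -754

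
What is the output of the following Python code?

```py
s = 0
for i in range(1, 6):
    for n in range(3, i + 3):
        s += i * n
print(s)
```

i=1,n=3: s = 0+3 = 3
i=2,n=3: s = 3+6 = 9
i=2,n=4: s = 9+8 = 17
i=3,n=3: s = 17+9 = 26
i=3,n=4: s = 26+12 = 38
i=3,n=5: s = 38+15 = 53
i=4,n=3: s = 53+12 = 65
i=4,n=4: s = 65+16 = 81
i=4,n=5: s = 81+20 = 101
i=4,n=6: s = 101+24 = 125
i=5,n=3: s = 125+15 = 140
i=5,n=4: s = 140+20 = 160
i=5,n=5: s = 160+25 = 185
i=5,n=6: s = 185+30 = 215
i=5,n=7: s = 215+35 = 250

250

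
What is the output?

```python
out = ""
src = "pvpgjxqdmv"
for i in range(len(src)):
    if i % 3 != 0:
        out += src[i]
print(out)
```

i=0: skip
i=1: add 'v' → 'v'
i=2: add 'p' → 'vp'
i=3: skip
i=4: add 'j' → 'vpj'
i=5: add 'x' → 'vpjx'
i=6: skip
i=7: add 'd' → 'vpjxd'
i=8: add 'm' → 'vpjxdm'
i=9: skip

vpjxdm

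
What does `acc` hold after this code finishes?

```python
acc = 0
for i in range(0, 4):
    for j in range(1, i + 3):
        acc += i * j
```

71

i=0,j=1: acc = 0+0 = 0
i=0,j=2: acc = 0+0 = 0
i=1,j=1: acc = 0+1 = 1
i=1,j=2: acc = 1+2 = 3
i=1,j=3: acc = 3+3 = 6
i=2,j=1: acc = 6+2 = 8
i=2,j=2: acc = 8+4 = 12
i=2,j=3: acc = 12+6 = 18
i=2,j=4: acc = 18+8 = 26
i=3,j=1: acc = 26+3 = 29
i=3,j=2: acc = 29+6 = 35
i=3,j=3: acc = 35+9 = 44
i=3,j=4: acc = 44+12 = 56
i=3,j=5: acc = 56+15 = 71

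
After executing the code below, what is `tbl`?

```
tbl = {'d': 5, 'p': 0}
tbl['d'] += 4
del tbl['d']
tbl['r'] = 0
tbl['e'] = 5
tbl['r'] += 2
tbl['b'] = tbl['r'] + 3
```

{'p': 0, 'r': 2, 'e': 5, 'b': 5}

tbl['d'] = 5+4 = 9 → {'d': 9, 'p': 0}
del 'd' → {'p': 0}
tbl['r'] = 0 → {'p': 0, 'r': 0}
tbl['e'] = 5 → {'p': 0, 'r': 0, 'e': 5}
tbl['r'] = 0+2 = 2 → {'p': 0, 'r': 2, 'e': 5}
tbl['b'] = tbl['r']+3 = 5 → {'p': 0, 'r': 2, 'e': 5, 'b': 5}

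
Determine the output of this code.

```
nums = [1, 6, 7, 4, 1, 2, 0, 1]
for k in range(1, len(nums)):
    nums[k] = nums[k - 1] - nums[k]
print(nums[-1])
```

-20

k=1: nums[1] = 1-6 = -5 → [1, -5, 7, 4, 1, 2, 0, 1]
k=2: nums[2] = (-5)-7 = -12 → [1, -5, -12, 4, 1, 2, 0, 1]
k=3: nums[3] = (-12)-4 = -16 → [1, -5, -12, -16, 1, 2, 0, 1]
k=4: nums[4] = (-16)-1 = -17 → [1, -5, -12, -16, -17, 2, 0, 1]
k=5: nums[5] = (-17)-2 = -19 → [1, -5, -12, -16, -17, -19, 0, 1]
k=6: nums[6] = (-19)-0 = -19 → [1, -5, -12, -16, -17, -19, -19, 1]
k=7: nums[7] = (-19)-1 = -20 → [1, -5, -12, -16, -17, -19, -19, -20]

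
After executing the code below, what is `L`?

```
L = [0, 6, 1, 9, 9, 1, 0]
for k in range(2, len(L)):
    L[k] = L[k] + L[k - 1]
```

k=2: L[2] = 1+6 = 7 → [0, 6, 7, 9, 9, 1, 0]
k=3: L[3] = 9+7 = 16 → [0, 6, 7, 16, 9, 1, 0]
k=4: L[4] = 9+16 = 25 → [0, 6, 7, 16, 25, 1, 0]
k=5: L[5] = 1+25 = 26 → [0, 6, 7, 16, 25, 26, 0]
k=6: L[6] = 0+26 = 26 → [0, 6, 7, 16, 25, 26, 26]

[0, 6, 7, 16, 25, 26, 26]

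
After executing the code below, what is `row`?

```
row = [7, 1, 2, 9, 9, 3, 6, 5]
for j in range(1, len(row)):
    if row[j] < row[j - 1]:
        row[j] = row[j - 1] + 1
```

j=1: 1<7, row[1] = 7+1 = 8 → [7, 8, 2, 9, 9, 3, 6, 5]
j=2: 2<8, row[2] = 8+1 = 9 → [7, 8, 9, 9, 9, 3, 6, 5]
j=3: 9>=9, unchanged → [7, 8, 9, 9, 9, 3, 6, 5]
j=4: 9>=9, unchanged → [7, 8, 9, 9, 9, 3, 6, 5]
j=5: 3<9, row[5] = 9+1 = 10 → [7, 8, 9, 9, 9, 10, 6, 5]
j=6: 6<10, row[6] = 10+1 = 11 → [7, 8, 9, 9, 9, 10, 11, 5]
j=7: 5<11, row[7] = 11+1 = 12 → [7, 8, 9, 9, 9, 10, 11, 12]

[7, 8, 9, 9, 9, 10, 11, 12]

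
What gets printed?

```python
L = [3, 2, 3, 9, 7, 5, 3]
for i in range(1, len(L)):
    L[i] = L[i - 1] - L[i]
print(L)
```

i=1: L[1] = 3-2 = 1 → [3, 1, 3, 9, 7, 5, 3]
i=2: L[2] = 1-3 = -2 → [3, 1, -2, 9, 7, 5, 3]
i=3: L[3] = (-2)-9 = -11 → [3, 1, -2, -11, 7, 5, 3]
i=4: L[4] = (-11)-7 = -18 → [3, 1, -2, -11, -18, 5, 3]
i=5: L[5] = (-18)-5 = -23 → [3, 1, -2, -11, -18, -23, 3]
i=6: L[6] = (-23)-3 = -26 → [3, 1, -2, -11, -18, -23, -26]

[3, 1, -2, -11, -18, -23, -26]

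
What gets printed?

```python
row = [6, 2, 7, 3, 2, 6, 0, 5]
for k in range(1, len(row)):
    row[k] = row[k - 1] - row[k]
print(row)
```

[6, 4, -3, -6, -8, -14, -14, -19]

k=1: row[1] = 6-2 = 4 → [6, 4, 7, 3, 2, 6, 0, 5]
k=2: row[2] = 4-7 = -3 → [6, 4, -3, 3, 2, 6, 0, 5]
k=3: row[3] = (-3)-3 = -6 → [6, 4, -3, -6, 2, 6, 0, 5]
k=4: row[4] = (-6)-2 = -8 → [6, 4, -3, -6, -8, 6, 0, 5]
k=5: row[5] = (-8)-6 = -14 → [6, 4, -3, -6, -8, -14, 0, 5]
k=6: row[6] = (-14)-0 = -14 → [6, 4, -3, -6, -8, -14, -14, 5]
k=7: row[7] = (-14)-5 = -19 → [6, 4, -3, -6, -8, -14, -14, -19]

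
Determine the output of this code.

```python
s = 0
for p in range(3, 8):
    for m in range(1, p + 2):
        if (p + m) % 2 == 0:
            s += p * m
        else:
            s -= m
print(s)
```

p=3,m=1: even sum, s = 0+3 = 3
p=3,m=2: odd sum, s = 3-2 = 1
p=3,m=3: even sum, s = 1+9 = 10
p=3,m=4: odd sum, s = 10-4 = 6
p=4,m=1: odd sum, s = 6-1 = 5
p=4,m=2: even sum, s = 5+8 = 13
p=4,m=3: odd sum, s = 13-3 = 10
p=4,m=4: even sum, s = 10+16 = 26
p=4,m=5: odd sum, s = 26-5 = 21
p=5,m=1: even sum, s = 21+5 = 26
p=5,m=2: odd sum, s = 26-2 = 24
p=5,m=3: even sum, s = 24+15 = 39
p=5,m=4: odd sum, s = 39-4 = 35
p=5,m=5: even sum, s = 35+25 = 60
p=5,m=6: odd sum, s = 60-6 = 54
p=6,m=1: odd sum, s = 54-1 = 53
p=6,m=2: even sum, s = 53+12 = 65
p=6,m=3: odd sum, s = 65-3 = 62
p=6,m=4: even sum, s = 62+24 = 86
p=6,m=5: odd sum, s = 86-5 = 81
p=6,m=6: even sum, s = 81+36 = 117
p=6,m=7: odd sum, s = 117-7 = 110
p=7,m=1: even sum, s = 110+7 = 117
p=7,m=2: odd sum, s = 117-2 = 115
p=7,m=3: even sum, s = 115+21 = 136
p=7,m=4: odd sum, s = 136-4 = 132
p=7,m=5: even sum, s = 132+35 = 167
p=7,m=6: odd sum, s = 167-6 = 161
p=7,m=7: even sum, s = 161+49 = 210
p=7,m=8: odd sum, s = 210-8 = 202

202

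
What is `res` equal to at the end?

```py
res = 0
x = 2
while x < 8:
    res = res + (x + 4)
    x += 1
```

x=2: res = 0+6 = 6
x=3: res = 6+7 = 13
x=4: res = 13+8 = 21
x=5: res = 21+9 = 30
x=6: res = 30+10 = 40
x=7: res = 40+11 = 51

51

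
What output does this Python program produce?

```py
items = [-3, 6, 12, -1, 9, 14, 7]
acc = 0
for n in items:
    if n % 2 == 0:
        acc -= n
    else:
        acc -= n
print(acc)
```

n=-3: not even, acc = 0-(-3) = 3
n=6: even, acc = 3-6 = -3
n=12: even, acc = (-3)-12 = -15
n=-1: not even, acc = (-15)-(-1) = -14
n=9: not even, acc = (-14)-9 = -23
n=14: even, acc = (-23)-14 = -37
n=7: not even, acc = (-37)-7 = -44

-44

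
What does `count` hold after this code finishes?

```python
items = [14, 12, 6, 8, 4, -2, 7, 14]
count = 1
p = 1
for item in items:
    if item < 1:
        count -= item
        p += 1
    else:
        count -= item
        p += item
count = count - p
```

item=14: not <1, count = 1-14 = -13; p=15
item=12: not <1, count = (-13)-12 = -25; p=27
item=6: not <1, count = (-25)-6 = -31; p=33
item=8: not <1, count = (-31)-8 = -39; p=41
item=4: not <1, count = (-39)-4 = -43; p=45
item=-2: <1, count = (-43)-(-2) = -41; p=46
item=7: not <1, count = (-41)-7 = -48; p=53
item=14: not <1, count = (-48)-14 = -62; p=67
count-p = (-62)-67 = -129

-129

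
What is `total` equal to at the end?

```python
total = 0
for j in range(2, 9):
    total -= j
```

-35

j=2: total = 0-2 = -2
j=3: total = (-2)-3 = -5
j=4: total = (-5)-4 = -9
j=5: total = (-9)-5 = -14
j=6: total = (-14)-6 = -20
j=7: total = (-20)-7 = -27
j=8: total = (-27)-8 = -35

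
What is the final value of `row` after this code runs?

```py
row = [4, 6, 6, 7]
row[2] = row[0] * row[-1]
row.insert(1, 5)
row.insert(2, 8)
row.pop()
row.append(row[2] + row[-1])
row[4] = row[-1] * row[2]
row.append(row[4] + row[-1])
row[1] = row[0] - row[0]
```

[4, 0, 8, 6, 288, 36, 324]

row[2] = row[0]*row[-1] = 4*7 = 28 → [4, 6, 28, 7]
insert 5 at 1 → [4, 5, 6, 28, 7]
insert 8 at 2 → [4, 5, 8, 6, 28, 7]
pop() removes 7 → [4, 5, 8, 6, 28]
append row[2]+row[-1] = 8+28 = 36 → [4, 5, 8, 6, 28, 36]
row[4] = row[-1]*row[2] = 36*8 = 288 → [4, 5, 8, 6, 288, 36]
append row[4]+row[-1] = 288+36 = 324 → [4, 5, 8, 6, 288, 36, 324]
row[1] = row[0]-row[0] = 4-4 = 0 → [4, 0, 8, 6, 288, 36, 324]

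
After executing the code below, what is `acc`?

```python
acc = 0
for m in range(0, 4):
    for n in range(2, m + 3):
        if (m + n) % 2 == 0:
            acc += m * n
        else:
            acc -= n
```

28

m=0,n=2: even sum, acc = 0+0 = 0
m=1,n=2: odd sum, acc = 0-2 = -2
m=1,n=3: even sum, acc = (-2)+3 = 1
m=2,n=2: even sum, acc = 1+4 = 5
m=2,n=3: odd sum, acc = 5-3 = 2
m=2,n=4: even sum, acc = 2+8 = 10
m=3,n=2: odd sum, acc = 10-2 = 8
m=3,n=3: even sum, acc = 8+9 = 17
m=3,n=4: odd sum, acc = 17-4 = 13
m=3,n=5: even sum, acc = 13+15 = 28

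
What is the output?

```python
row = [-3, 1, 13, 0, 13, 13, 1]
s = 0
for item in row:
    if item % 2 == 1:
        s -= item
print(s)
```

item=-3: odd, s = 0-(-3) = 3
item=1: odd, s = 3-1 = 2
item=13: odd, s = 2-13 = -11
item=0: not odd
item=13: odd, s = (-11)-13 = -24
item=13: odd, s = (-24)-13 = -37
item=1: odd, s = (-37)-1 = -38

-38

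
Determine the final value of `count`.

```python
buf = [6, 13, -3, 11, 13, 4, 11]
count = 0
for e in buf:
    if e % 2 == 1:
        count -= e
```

-45

e=6: not odd
e=13: odd, count = 0-13 = -13
e=-3: odd, count = (-13)-(-3) = -10
e=11: odd, count = (-10)-11 = -21
e=13: odd, count = (-21)-13 = -34
e=4: not odd
e=11: odd, count = (-34)-11 = -45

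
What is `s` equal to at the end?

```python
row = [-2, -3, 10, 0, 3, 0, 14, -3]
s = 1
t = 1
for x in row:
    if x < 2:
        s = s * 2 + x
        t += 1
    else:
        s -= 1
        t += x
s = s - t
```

x=-2: <2, s = 1*2+(-2) = 0; t=2
x=-3: <2, s = 0*2+(-3) = -3; t=3
x=10: not <2, s = (-3)-1 = -4; t=13
x=0: <2, s = (-4)*2+0 = -8; t=14
x=3: not <2, s = (-8)-1 = -9; t=17
x=0: <2, s = (-9)*2+0 = -18; t=18
x=14: not <2, s = (-18)-1 = -19; t=32
x=-3: <2, s = (-19)*2+(-3) = -41; t=33
s-t = (-41)-33 = -74

-74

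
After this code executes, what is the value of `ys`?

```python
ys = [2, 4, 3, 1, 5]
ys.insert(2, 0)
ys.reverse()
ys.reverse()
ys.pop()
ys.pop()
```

insert 0 at 2 → [2, 4, 0, 3, 1, 5]
reverse → [5, 1, 3, 0, 4, 2]
reverse → [2, 4, 0, 3, 1, 5]
pop() removes 5 → [2, 4, 0, 3, 1]
pop() removes 1 → [2, 4, 0, 3]

[2, 4, 0, 3]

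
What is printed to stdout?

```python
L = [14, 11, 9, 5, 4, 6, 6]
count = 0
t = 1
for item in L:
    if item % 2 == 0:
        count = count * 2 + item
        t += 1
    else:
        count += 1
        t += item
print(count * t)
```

5100

item=14: even, count = 0*2+14 = 14; t=2
item=11: not even, count = 14+1 = 15; t=13
item=9: not even, count = 15+1 = 16; t=22
item=5: not even, count = 16+1 = 17; t=27
item=4: even, count = 17*2+4 = 38; t=28
item=6: even, count = 38*2+6 = 82; t=29
item=6: even, count = 82*2+6 = 170; t=30
count*t = 170*30 = 5100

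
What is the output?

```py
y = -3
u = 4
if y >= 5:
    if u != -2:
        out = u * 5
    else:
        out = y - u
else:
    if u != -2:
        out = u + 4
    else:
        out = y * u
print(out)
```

y=-3, u=4
y >= 5 is False; u != -2 is True
→ out = u + 4 = 8

8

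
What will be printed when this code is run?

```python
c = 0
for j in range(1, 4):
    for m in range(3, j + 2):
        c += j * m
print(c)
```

27

j=2,m=3: c = 0+6 = 6
j=3,m=3: c = 6+9 = 15
j=3,m=4: c = 15+12 = 27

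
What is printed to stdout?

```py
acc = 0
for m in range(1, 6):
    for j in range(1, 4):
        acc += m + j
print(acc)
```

75

m=1,j=1: acc = 0+2 = 2
m=1,j=2: acc = 2+3 = 5
m=1,j=3: acc = 5+4 = 9
m=2,j=1: acc = 9+3 = 12
m=2,j=2: acc = 12+4 = 16
m=2,j=3: acc = 16+5 = 21
m=3,j=1: acc = 21+4 = 25
m=3,j=2: acc = 25+5 = 30
m=3,j=3: acc = 30+6 = 36
m=4,j=1: acc = 36+5 = 41
m=4,j=2: acc = 41+6 = 47
m=4,j=3: acc = 47+7 = 54
m=5,j=1: acc = 54+6 = 60
m=5,j=2: acc = 60+7 = 67
m=5,j=3: acc = 67+8 = 75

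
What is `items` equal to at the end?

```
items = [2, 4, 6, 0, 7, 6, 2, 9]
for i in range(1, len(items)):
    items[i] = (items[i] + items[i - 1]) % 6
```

i=1: items[1] = (4+2)%6 = 0 → [2, 0, 6, 0, 7, 6, 2, 9]
i=2: items[2] = (6+0)%6 = 0 → [2, 0, 0, 0, 7, 6, 2, 9]
i=3: items[3] = (0+0)%6 = 0 → [2, 0, 0, 0, 7, 6, 2, 9]
i=4: items[4] = (7+0)%6 = 1 → [2, 0, 0, 0, 1, 6, 2, 9]
i=5: items[5] = (6+1)%6 = 1 → [2, 0, 0, 0, 1, 1, 2, 9]
i=6: items[6] = (2+1)%6 = 3 → [2, 0, 0, 0, 1, 1, 3, 9]
i=7: items[7] = (9+3)%6 = 0 → [2, 0, 0, 0, 1, 1, 3, 0]

[2, 0, 0, 0, 1, 1, 3, 0]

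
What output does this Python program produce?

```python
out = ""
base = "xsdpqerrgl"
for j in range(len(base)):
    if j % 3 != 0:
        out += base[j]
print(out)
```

sdqerg

j=0: skip
j=1: add 's' → 's'
j=2: add 'd' → 'sd'
j=3: skip
j=4: add 'q' → 'sdq'
j=5: add 'e' → 'sdqe'
j=6: skip
j=7: add 'r' → 'sdqer'
j=8: add 'g' → 'sdqerg'
j=9: skip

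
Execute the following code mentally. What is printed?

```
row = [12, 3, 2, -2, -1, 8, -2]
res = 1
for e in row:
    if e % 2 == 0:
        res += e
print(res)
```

e=12: even, res = 1+12 = 13
e=3: not even
e=2: even, res = 13+2 = 15
e=-2: even, res = 15+(-2) = 13
e=-1: not even
e=8: even, res = 13+8 = 21
e=-2: even, res = 21+(-2) = 19

19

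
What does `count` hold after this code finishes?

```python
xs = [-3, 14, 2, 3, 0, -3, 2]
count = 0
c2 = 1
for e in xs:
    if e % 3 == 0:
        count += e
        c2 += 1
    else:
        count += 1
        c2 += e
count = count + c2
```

e=-3: %3==0, count = 0+(-3) = -3; c2=2
e=14: not %3==0, count = (-3)+1 = -2; c2=16
e=2: not %3==0, count = (-2)+1 = -1; c2=18
e=3: %3==0, count = (-1)+3 = 2; c2=19
e=0: %3==0, count = 2+0 = 2; c2=20
e=-3: %3==0, count = 2+(-3) = -1; c2=21
e=2: not %3==0, count = (-1)+1 = 0; c2=23
count+c2 = 0+23 = 23

23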